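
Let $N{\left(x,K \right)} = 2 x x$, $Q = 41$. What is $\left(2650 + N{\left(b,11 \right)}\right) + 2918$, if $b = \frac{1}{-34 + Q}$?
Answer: $\frac{272834}{49} \approx 5568.0$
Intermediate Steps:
$b = \frac{1}{7}$ ($b = \frac{1}{-34 + 41} = \frac{1}{7} \approx 0.14286$)
$N{\left(x,K \right)} = 2 x^{2}$
$\left(2650 + N{\left(b,11 \right)}\right) + 2918 = \left(2650 + \frac{2}{49}\right) + 2918 = \frac{129852}{49} + 2918 = \frac{272834}{49}$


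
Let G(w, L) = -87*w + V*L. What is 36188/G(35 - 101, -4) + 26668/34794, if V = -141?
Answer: 118941140/18284247 ≈ 6.5051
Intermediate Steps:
G(w, L) = -141*L - 87*w (G(w, L) = -87*w - 141*L = -141*L - 87*w)
36188/G(35 - 101, -4) + 26668/34794 = 36188/(-141*(-4) - 87*(35 - 101)) + 26668/34794 = 36188/(564 - 87*(-66)) + 26668*(1/34794) = 36188/(564 + 5742) + 13334/17397 = 36188/6306 + 13334/17397 = 36188*(1/6306) + 13334/17397 = 18094/3153 + 13334/17397 = 118941140/18284247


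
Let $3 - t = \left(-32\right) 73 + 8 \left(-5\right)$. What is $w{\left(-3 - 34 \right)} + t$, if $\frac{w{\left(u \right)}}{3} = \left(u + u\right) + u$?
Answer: $2046$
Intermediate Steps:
$w{\left(u \right)} = 9 u$ ($w{\left(u \right)} = 3 \left(\left(u + u\right) + u\right) = 3 \left(2 u + u\right) = 3 \cdot 3 u = 9 u$)
$t = 2379$ ($t = 3 - \left(\left(-32\right) 73 + 8 \left(-5\right)\right) = 3 - \left(-2336 - 40\right) = 3 - -2376 = 3 + 2376 = 2379$)
$w{\left(-3 - 34 \right)} + t = 9 \left(-3 - 34\right) + 2379 = 9 \left(-37\right) + 2379 = -333 + 2379 = 2046$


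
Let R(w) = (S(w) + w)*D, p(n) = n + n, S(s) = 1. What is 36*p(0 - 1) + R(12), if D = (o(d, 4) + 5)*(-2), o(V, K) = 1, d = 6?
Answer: -228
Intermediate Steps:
D = -12 (D = (1 + 5)*(-2) = 6*(-2) = -12)
p(n) = 2*n
R(w) = -12 - 12*w (R(w) = (1 + w)*(-12) = -12 - 12*w)
36*p(0 - 1) + R(12) = 36*(2*(0 - 1)) + (-12 - 12*12) = 36*(2*(-1)) + (-12 - 144) = 36*(-2) - 156 = -72 - 156 = -228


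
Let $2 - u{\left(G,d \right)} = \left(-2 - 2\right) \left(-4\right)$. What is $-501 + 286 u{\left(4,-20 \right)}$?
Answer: $-4505$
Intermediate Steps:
$u{\left(G,d \right)} = -14$ ($u{\left(G,d \right)} = 2 - \left(-2 - 2\right) \left(-4\right) = 2 - \left(-4\right) \left(-4\right) = 2 - 16 = -14$)
$-501 + 286 u{\left(4,-20 \right)} = -501 + 286 \left(-14\right) = -501 - 4004 = -4505$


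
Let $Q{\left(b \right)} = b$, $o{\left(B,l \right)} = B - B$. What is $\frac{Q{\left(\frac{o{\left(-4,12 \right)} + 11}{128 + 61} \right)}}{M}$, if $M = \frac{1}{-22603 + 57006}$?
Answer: $\frac{378433}{189} \approx 2002.3$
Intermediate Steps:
$o{\left(B,l \right)} = 0$
$M = \frac{1}{34403} \approx 2.9067 \cdot 10^{-5}$
$\frac{Q{\left(\frac{o{\left(-4,12 \right)} + 11}{128 + 61} \right)}}{M} = \frac{0 + 11}{128 + 61} \frac{1}{\frac{1}{34403}} = \frac{11}{189} \cdot 34403 = \frac{378433}{189}$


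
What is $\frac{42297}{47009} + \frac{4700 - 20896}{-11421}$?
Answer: $\frac{1244431801}{536889789} \approx 2.3179$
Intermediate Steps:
$\frac{42297}{47009} + \frac{4700 - 20896}{-11421} = 42297 \cdot \frac{1}{47009} + \left(4700 - 20896\right) \left(- \frac{1}{11421}\right) = \frac{42297}{47009} - - \frac{16196}{11421} = \frac{42297}{47009} + \frac{16196}{11421} = \frac{1244431801}{536889789}$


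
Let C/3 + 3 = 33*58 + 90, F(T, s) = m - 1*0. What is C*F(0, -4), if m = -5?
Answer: -30015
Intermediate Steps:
F(T, s) = -5 (F(T, s) = -5 - 1*0 = -5 + 0 = -5)
C = 6003 (C = -9 + 3*(33*58 + 90) = -9 + 3*(1914 + 90) = -9 + 3*2004 = -9 + 6012 = 6003)
C*F(0, -4) = 6003*(-5) = -30015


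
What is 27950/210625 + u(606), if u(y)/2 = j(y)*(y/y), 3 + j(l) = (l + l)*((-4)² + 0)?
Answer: 326705768/8425 ≈ 38778.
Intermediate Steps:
j(l) = -3 + 32*l (j(l) = -3 + (l + l)*((-4)² + 0) = -3 + (2*l)*(16 + 0) = -3 + (2*l)*16 = -3 + 32*l)
u(y) = -6 + 64*y (u(y) = 2*((-3 + 32*y)*(y/y)) = 2*((-3 + 32*y)*1) = 2*(-3 + 32*y) = -6 + 64*y)
27950/210625 + u(606) = 27950/210625 + (-6 + 64*606) = 27950*(1/210625) + (-6 + 38784) = 1118/8425 + 38778 = 326705768/8425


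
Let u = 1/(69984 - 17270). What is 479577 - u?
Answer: 25280421977/52714 ≈ 4.7958e+5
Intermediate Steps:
u = 1/52714 ≈ 1.8970e-5
479577 - u = 479577 - 1*1/52714 = 479577 - 1/52714 = 25280421977/52714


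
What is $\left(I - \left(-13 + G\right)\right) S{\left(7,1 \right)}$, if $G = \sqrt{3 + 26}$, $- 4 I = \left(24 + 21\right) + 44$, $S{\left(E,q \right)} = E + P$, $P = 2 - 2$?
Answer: $- \frac{259}{4} - 7 \sqrt{29} \approx -102.45$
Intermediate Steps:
$P = 0$
$S{\left(E,q \right)} = E$ ($S{\left(E,q \right)} = E + 0 = E$)
$I = - \frac{89}{4}$ ($I = - \frac{\left(24 + 21\right) + 44}{4} = - \frac{45 + 44}{4} = \left(- \frac{1}{4}\right) 89 = - \frac{89}{4} \approx -22.25$)
$G = \sqrt{29} \approx 5.3852$
$\left(I - \left(-13 + G\right)\right) S{\left(7,1 \right)} = \left(- \frac{89}{4} + \left(13 - \sqrt{29}\right)\right) 7 = \left(- \frac{37}{4} - \sqrt{29}\right) 7 = - \frac{259}{4} - 7 \sqrt{29}$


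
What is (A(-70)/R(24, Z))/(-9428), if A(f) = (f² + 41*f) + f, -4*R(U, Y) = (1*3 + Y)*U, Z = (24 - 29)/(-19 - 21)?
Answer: 392/35355 ≈ 0.011088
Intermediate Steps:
Z = ⅛ (Z = -5/(-40) = -5*(-1/40) = ⅛ ≈ 0.12500)
R(U, Y) = -U*(3 + Y)/4 (R(U, Y) = -(1*3 + Y)*U/4 = -(3 + Y)*U/4 = -U*(3 + Y)/4)
A(f) = f² + 42*f
(A(-70)/R(24, Z))/(-9428) = ((-70*(42 - 70))/((-¼*24*(3 + ⅛))))/(-9428) = ((-70*(-28))/((-¼*24*25/8)))*(-1/9428) = (1960/(-75/4))*(-1/9428) = (1960*(-4/75))*(-1/9428) = -1568/15*(-1/9428) = 392/35355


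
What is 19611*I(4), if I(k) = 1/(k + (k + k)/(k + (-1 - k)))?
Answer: -19611/4 ≈ -4902.8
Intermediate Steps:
I(k) = -1/k (I(k) = 1/(k + (2*k)/(-1)) = 1/(k + (2*k)*(-1)) = 1/(k - 2*k) = 1/(-k) = -1/k)
19611*I(4) = 19611*(-1/4) = -19611/4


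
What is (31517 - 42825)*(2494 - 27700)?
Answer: 285029448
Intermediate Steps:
(31517 - 42825)*(2494 - 27700) = -11308*(-25206) = 285029448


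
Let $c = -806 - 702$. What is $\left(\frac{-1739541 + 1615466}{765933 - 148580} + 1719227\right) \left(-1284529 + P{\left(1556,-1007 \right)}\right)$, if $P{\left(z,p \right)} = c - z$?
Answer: $- \frac{1366612353290551208}{617353} \approx -2.2137 \cdot 10^{12}$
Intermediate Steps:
$c = -1508$ ($c = -806 - 702 = -1508$)
$P{\left(z,p \right)} = -1508 - z$
$\left(\frac{-1739541 + 1615466}{765933 - 148580} + 1719227\right) \left(-1284529 + P{\left(1556,-1007 \right)}\right) = \left(\frac{-1739541 + 1615466}{765933 - 148580} + 1719227\right) \left(-1284529 - 3064\right) = \left(- \frac{124075}{617353} + 1719227\right) \left(-1284529 - 3064\right) = \left(\left(-124075\right) \frac{1}{617353} + 1719227\right) \left(-1284529 - 3064\right) = \left(- \frac{124075}{617353} + 1719227\right) \left(-1287593\right) = \frac{1061369822056}{617353} \left(-1287593\right) = - \frac{1366612353290551208}{617353}$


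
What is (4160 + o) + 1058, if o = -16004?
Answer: -10786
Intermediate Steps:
(4160 + o) + 1058 = (4160 - 16004) + 1058 = -11844 + 1058 = -10786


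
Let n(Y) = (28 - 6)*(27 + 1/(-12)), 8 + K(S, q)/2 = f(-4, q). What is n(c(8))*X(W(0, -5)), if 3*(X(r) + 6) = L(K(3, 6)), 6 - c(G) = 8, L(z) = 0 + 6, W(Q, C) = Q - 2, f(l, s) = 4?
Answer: -7106/3 ≈ -2368.7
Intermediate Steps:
W(Q, C) = -2 + Q
K(S, q) = -8 (K(S, q) = -16 + 2*4 = -16 + 8 = -8)
L(z) = 6
c(G) = -2 (c(G) = 6 - 1*8 = 6 - 8 = -2)
X(r) = -4 (X(r) = -6 + (1/3)*6 = -6 + 2 = -4)
n(Y) = 3553/6 (n(Y) = 22*(27 - 1/12) = 22*(323/12) = 3553/6)
n(c(8))*X(W(0, -5)) = (3553/6)*(-4) = -7106/3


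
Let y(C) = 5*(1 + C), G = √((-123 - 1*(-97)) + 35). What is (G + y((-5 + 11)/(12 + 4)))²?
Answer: 6241/64 ≈ 97.516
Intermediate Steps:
G = 3 (G = √((-123 + 97) + 35) = √(-26 + 35) = √9 = 3)
y(C) = 5 + 5*C
(G + y((-5 + 11)/(12 + 4)))² = (3 + (5 + 5*((-5 + 11)/(12 + 4))))² = (3 + (5 + 5*(6/16)))² = (3 + (5 + 5*(6*(1/16))))² = (3 + (5 + 5*(3/8)))² = (3 + (5 + 15/8))² = (3 + 55/8)² = (79/8)² = 6241/64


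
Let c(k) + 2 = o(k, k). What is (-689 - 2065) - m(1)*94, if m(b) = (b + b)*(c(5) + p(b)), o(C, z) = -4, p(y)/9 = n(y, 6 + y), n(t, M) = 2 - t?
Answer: -3318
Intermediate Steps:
p(y) = 18 - 9*y (p(y) = 9*(2 - y) = 18 - 9*y)
c(k) = -6 (c(k) = -2 - 4 = -6)
m(b) = 2*b*(12 - 9*b) (m(b) = (b + b)*(-6 + (18 - 9*b)) = (2*b)*(12 - 9*b) = 2*b*(12 - 9*b))
(-689 - 2065) - m(1)*94 = (-689 - 2065) - 6*1*(4 - 3*1)*94 = -2754 - 6*1*(4 - 3)*94 = -2754 - 6*1*1*94 = -2754 - 6*94 = -2754 - 1*564 = -2754 - 564 = -3318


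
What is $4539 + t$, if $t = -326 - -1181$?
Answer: $5394$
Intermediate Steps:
$t = 855$ ($t = -326 + 1181 = 855$)
$4539 + t = 4539 + 855 = 5394$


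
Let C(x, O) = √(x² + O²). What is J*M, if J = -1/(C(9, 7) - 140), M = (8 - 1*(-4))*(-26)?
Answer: -1456/649 - 52*√130/3245 ≈ -2.4262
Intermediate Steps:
C(x, O) = √(O² + x²)
M = -312 (M = (8 + 4)*(-26) = 12*(-26) = -312)
J = -1/(-140 + √130) (J = -1/(√(7² + 9²) - 140) = -1/(√(49 + 81) - 140) = -1/(√130 - 140) = -1/(-140 + √130) ≈ 0.0077762)
J*M = (14/1947 + √130/19470)*(-312) = -1456/649 - 52*√130/3245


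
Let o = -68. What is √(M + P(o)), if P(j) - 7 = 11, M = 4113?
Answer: 9*√51 ≈ 64.273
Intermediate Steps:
P(j) = 18 (P(j) = 7 + 11 = 18)
√(M + P(o)) = √(4113 + 18) = √4131 = 9*√51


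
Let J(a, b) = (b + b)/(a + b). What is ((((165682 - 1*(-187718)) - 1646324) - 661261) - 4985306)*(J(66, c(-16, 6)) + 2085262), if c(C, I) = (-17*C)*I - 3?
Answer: -8175928674414956/565 ≈ -1.4471e+13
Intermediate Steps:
c(C, I) = -3 - 17*C*I (c(C, I) = -17*C*I - 3 = -3 - 17*C*I)
J(a, b) = 2*b/(a + b) (J(a, b) = (2*b)/(a + b) = 2*b/(a + b))
((((165682 - 1*(-187718)) - 1646324) - 661261) - 4985306)*(J(66, c(-16, 6)) + 2085262) = ((((165682 - 1*(-187718)) - 1646324) - 661261) - 4985306)*(2*(-3 - 17*(-16)*6)/(66 + (-3 - 17*(-16)*6)) + 2085262) = ((((165682 + 187718) - 1646324) - 661261) - 4985306)*(2*(-3 + 1632)/(66 + (-3 + 1632)) + 2085262) = (((353400 - 1646324) - 661261) - 4985306)*(2*1629/(66 + 1629) + 2085262) = ((-1292924 - 661261) - 4985306)*(2*1629/1695 + 2085262) = (-1954185 - 4985306)*(2*1629*(1/1695) + 2085262) = -6939491*(1086/565 + 2085262) = -6939491*1178174116/565 = -8175928674414956/565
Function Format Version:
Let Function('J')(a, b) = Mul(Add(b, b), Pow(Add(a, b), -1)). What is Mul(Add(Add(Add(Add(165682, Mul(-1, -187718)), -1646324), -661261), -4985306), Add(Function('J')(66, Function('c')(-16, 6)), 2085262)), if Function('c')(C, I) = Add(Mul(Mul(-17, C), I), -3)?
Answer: Rational(-8175928674414956, 565) ≈ -1.4471e+13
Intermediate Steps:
Function('c')(C, I) = Add(-3, Mul(-17, C, I)) (Function('c')(C, I) = Add(Mul(-17, C, I), -3) = Add(-3, Mul(-17, C, I)))
Function('J')(a, b) = Mul(2, b, Pow(Add(a, b), -1)) (Function('J')(a, b) = Mul(Mul(2, b), Pow(Add(a, b), -1)) = Mul(2, b, Pow(Add(a, b), -1)))
Mul(Add(Add(Add(Add(165682, Mul(-1, -187718)), -1646324), -661261), -4985306), Add(Function('J')(66, Function('c')(-16, 6)), 2085262)) = Mul(Add(Add(Add(Add(165682, Mul(-1, -187718)), -1646324), -661261), -4985306), Add(Mul(2, Add(-3, Mul(-17, -16, 6)), Pow(Add(66, Add(-3, Mul(-17, -16, 6))), -1)), 2085262)) = Mul(Add(Add(Add(Add(165682, 187718), -1646324), -661261), -4985306), Add(Mul(2, Add(-3, 1632), Pow(Add(66, Add(-3, 1632)), -1)), 2085262)) = Mul(Add(Add(Add(353400, -1646324), -661261), -4985306), Add(Mul(2, 1629, Pow(Add(66, 1629), -1)), 2085262)) = Mul(Add(Add(-1292924, -661261), -4985306), Add(Mul(2, 1629, Pow(1695, -1)), 2085262)) = Mul(Add(-1954185, -4985306), Add(Mul(2, 1629, Rational(1, 1695)), 2085262)) = Mul(-6939491, Add(Rational(1086, 565), 2085262)) = Mul(-6939491, Rational(1178174116, 565)) = Rational(-8175928674414956, 565)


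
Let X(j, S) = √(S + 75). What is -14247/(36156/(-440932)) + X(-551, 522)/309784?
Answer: 523496517/3013 + √597/309784 ≈ 1.7375e+5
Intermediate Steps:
X(j, S) = √(75 + S)
-14247/(36156/(-440932)) + X(-551, 522)/309784 = -14247/(36156/(-440932)) + √(75 + 522)/309784 = -14247/(36156*(-1/440932)) + √597*(1/309784) = -14247/(-9039/110233) + √597/309784 = -14247*(-110233/9039) + √597/309784 = 523496517/3013 + √597/309784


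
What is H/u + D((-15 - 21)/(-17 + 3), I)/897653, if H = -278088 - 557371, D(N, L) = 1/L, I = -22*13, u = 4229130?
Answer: -53621588914763/271434823080135 ≈ -0.19755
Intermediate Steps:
I = -286
H = -835459
H/u + D((-15 - 21)/(-17 + 3), I)/897653 = -835459/4229130 + 1/(-286*897653) = -835459*1/4229130 - 1/286*1/897653 = -835459/4229130 - 1/256728758 = -53621588914763/271434823080135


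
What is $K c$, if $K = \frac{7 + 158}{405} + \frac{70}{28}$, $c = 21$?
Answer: $\frac{1099}{18} \approx 61.056$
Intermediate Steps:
$K = \frac{157}{54}$ ($K = 165 \cdot \frac{1}{405} + 70 \cdot \frac{1}{28} = \frac{11}{27} + \frac{5}{2} = \frac{157}{54} \approx 2.9074$)
$K c = \frac{157}{54} \cdot 21 = \frac{1099}{18}$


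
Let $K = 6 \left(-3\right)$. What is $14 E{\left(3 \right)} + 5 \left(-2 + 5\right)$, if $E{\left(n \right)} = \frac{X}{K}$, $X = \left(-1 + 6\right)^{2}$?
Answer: $- \frac{40}{9} \approx -4.4444$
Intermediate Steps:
$K = -18$
$X = 25$ ($X = 5^{2} = 25$)
$E{\left(n \right)} = - \frac{25}{18}$ ($E{\left(n \right)} = \frac{25}{-18} = 25 \left(- \frac{1}{18}\right) = - \frac{25}{18}$)
$14 E{\left(3 \right)} + 5 \left(-2 + 5\right) = 14 \left(- \frac{25}{18}\right) + 5 \left(-2 + 5\right) = - \frac{175}{9} + 5 \cdot 3 = - \frac{175}{9} + 15 = - \frac{40}{9}$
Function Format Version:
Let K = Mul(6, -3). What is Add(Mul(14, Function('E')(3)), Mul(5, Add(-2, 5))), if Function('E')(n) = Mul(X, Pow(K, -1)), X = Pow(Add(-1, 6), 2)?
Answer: Rational(-40, 9) ≈ -4.4444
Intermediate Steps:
K = -18
X = 25 (X = Pow(5, 2) = 25)
Function('E')(n) = Rational(-25, 18) (Function('E')(n) = Mul(25, Pow(-18, -1)) = Mul(25, Rational(-1, 18)) = Rational(-25, 18))
Add(Mul(14, Function('E')(3)), Mul(5, Add(-2, 5))) = Add(Mul(14, Rational(-25, 18)), Mul(5, Add(-2, 5))) = Add(Rational(-175, 9), Mul(5, 3)) = Add(Rational(-175, 9), 15) = Rational(-40, 9)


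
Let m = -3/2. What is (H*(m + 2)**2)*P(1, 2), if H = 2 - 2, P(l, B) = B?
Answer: 0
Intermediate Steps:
m = -3/2 (m = -3*1/2 = -3/2 ≈ -1.5000)
H = 0
(H*(m + 2)**2)*P(1, 2) = (0*(-3/2 + 2)**2)*2 = (0*(1/2)**2)*2 = (0*(1/4))*2 = 0*2 = 0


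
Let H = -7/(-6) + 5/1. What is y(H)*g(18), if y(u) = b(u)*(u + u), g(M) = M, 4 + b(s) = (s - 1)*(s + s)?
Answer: 39775/3 ≈ 13258.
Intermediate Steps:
b(s) = -4 + 2*s*(-1 + s) (b(s) = -4 + (s - 1)*(s + s) = -4 + (-1 + s)*(2*s) = -4 + 2*s*(-1 + s))
H = 37/6 (H = -7*(-1/6) + 5*1 = 7/6 + 5 = 37/6 ≈ 6.1667)
y(u) = 2*u*(-4 - 2*u + 2*u**2) (y(u) = (-4 - 2*u + 2*u**2)*(u + u) = (-4 - 2*u + 2*u**2)*(2*u) = 2*u*(-4 - 2*u + 2*u**2))
y(H)*g(18) = (4*(37/6)*(-2 + (37/6)**2 - 1*37/6))*18 = (4*(37/6)*(-2 + 1369/36 - 37/6))*18 = (4*(37/6)*(1075/36))*18 = (39775/54)*18 = 39775/3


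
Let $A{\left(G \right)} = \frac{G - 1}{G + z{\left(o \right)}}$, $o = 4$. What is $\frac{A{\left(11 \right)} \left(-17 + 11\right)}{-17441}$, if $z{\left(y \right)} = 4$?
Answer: $\frac{4}{17441} \approx 0.00022934$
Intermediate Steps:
$A{\left(G \right)} = \frac{-1 + G}{4 + G}$ ($A{\left(G \right)} = \frac{G - 1}{G + 4} = \frac{-1 + G}{4 + G}$)
$\frac{A{\left(11 \right)} \left(-17 + 11\right)}{-17441} = \frac{\frac{-1 + 11}{4 + 11} \left(-17 + 11\right)}{-17441} = \frac{1}{15} \cdot 10 \left(-6\right) \left(- \frac{1}{17441}\right) = \frac{2}{3} \left(-6\right) \left(- \frac{1}{17441}\right) = \left(-4\right) \left(- \frac{1}{17441}\right) = \frac{4}{17441}$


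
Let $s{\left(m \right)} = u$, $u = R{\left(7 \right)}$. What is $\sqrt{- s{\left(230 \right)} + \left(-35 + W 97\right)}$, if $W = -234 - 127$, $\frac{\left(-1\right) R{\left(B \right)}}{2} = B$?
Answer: $i \sqrt{35038} \approx 187.18 i$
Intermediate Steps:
$R{\left(B \right)} = - 2 B$
$W = -361$
$u = -14$ ($u = \left(-2\right) 7 = -14$)
$s{\left(m \right)} = -14$
$\sqrt{- s{\left(230 \right)} + \left(-35 + W 97\right)} = \sqrt{\left(-1\right) \left(-14\right) - 35052} = \sqrt{14 - 35052} = \sqrt{-35038} = i \sqrt{35038}$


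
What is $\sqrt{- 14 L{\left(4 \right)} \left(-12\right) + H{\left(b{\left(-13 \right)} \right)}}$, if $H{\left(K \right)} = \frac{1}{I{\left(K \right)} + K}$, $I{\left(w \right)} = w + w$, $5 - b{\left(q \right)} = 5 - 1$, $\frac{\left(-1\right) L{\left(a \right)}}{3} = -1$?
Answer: $\frac{\sqrt{4539}}{3} \approx 22.457$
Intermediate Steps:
$L{\left(a \right)} = 3$ ($L{\left(a \right)} = \left(-3\right) \left(-1\right) = 3$)
$b{\left(q \right)} = 1$ ($b{\left(q \right)} = 5 - \left(5 - 1\right) = 5 - 4 = 1$)
$I{\left(w \right)} = 2 w$
$H{\left(K \right)} = \frac{1}{3 K}$ ($H{\left(K \right)} = \frac{1}{2 K + K} = \frac{1}{3 K}$)
$\sqrt{- 14 L{\left(4 \right)} \left(-12\right) + H{\left(b{\left(-13 \right)} \right)}} = \sqrt{\left(-14\right) 3 \left(-12\right) + \frac{1}{3 \cdot 1}} = \sqrt{\left(-42\right) \left(-12\right) + \frac{1}{3} \cdot 1} = \sqrt{504 + \frac{1}{3}} = \sqrt{\frac{1513}{3}} = \frac{\sqrt{4539}}{3}$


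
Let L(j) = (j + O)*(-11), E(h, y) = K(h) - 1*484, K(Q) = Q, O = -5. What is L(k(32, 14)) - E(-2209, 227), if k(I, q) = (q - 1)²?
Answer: 889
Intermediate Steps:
k(I, q) = (-1 + q)²
E(h, y) = -484 + h (E(h, y) = h - 1*484 = h - 484 = -484 + h)
L(j) = 55 - 11*j (L(j) = (j - 5)*(-11) = (-5 + j)*(-11) = 55 - 11*j)
L(k(32, 14)) - E(-2209, 227) = (55 - 11*(-1 + 14)²) - (-484 - 2209) = (55 - 11*13²) - 1*(-2693) = (55 - 11*169) + 2693 = (55 - 1859) + 2693 = -1804 + 2693 = 889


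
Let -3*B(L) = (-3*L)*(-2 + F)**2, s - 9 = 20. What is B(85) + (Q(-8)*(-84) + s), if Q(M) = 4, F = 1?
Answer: -222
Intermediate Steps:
s = 29 (s = 9 + 20 = 29)
B(L) = L (B(L) = -(-3*L)*(-2 + 1)**2/3 = -(-3*L)*(-1)**2/3 = -(-3*L)/3 = -(-1)*L = L)
B(85) + (Q(-8)*(-84) + s) = 85 + (4*(-84) + 29) = 85 + (-336 + 29) = 85 - 307 = -222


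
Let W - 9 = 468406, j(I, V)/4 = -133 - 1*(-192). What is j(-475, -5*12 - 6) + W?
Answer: 468651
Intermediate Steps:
j(I, V) = 236 (j(I, V) = 4*(-133 - 1*(-192)) = 4*(-133 + 192) = 4*59 = 236)
W = 468415 (W = 9 + 468406 = 468415)
j(-475, -5*12 - 6) + W = 236 + 468415 = 468651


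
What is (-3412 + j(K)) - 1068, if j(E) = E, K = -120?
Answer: -4600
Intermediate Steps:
(-3412 + j(K)) - 1068 = (-3412 - 120) - 1068 = -3532 - 1068 = -4600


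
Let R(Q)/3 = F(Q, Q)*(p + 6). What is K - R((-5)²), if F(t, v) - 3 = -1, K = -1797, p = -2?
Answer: -1821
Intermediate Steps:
F(t, v) = 2 (F(t, v) = 3 - 1 = 2)
R(Q) = 24 (R(Q) = 3*(2*(-2 + 6)) = 3*(2*4) = 3*8 = 24)
K - R((-5)²) = -1797 - 1*24 = -1797 - 24 = -1821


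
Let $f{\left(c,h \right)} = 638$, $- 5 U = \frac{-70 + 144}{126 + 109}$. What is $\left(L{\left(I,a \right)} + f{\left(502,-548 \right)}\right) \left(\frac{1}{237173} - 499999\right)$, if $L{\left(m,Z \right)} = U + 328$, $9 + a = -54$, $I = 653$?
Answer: $- \frac{134592562237202176}{278678275} \approx -4.8297 \cdot 10^{8}$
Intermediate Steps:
$U = - \frac{74}{1175}$ ($U = - \frac{\left(-70 + 144\right) \frac{1}{126 + 109}}{5} = - \frac{74 \cdot \frac{1}{235}}{5} = \left(- \frac{1}{5}\right) \frac{74}{235} = - \frac{74}{1175} \approx -0.062979$)
$a = -63$ ($a = -9 - 54 = -63$)
$L{\left(m,Z \right)} = \frac{385326}{1175}$ ($L{\left(m,Z \right)} = - \frac{74}{1175} + 328 = \frac{385326}{1175}$)
$\left(L{\left(I,a \right)} + f{\left(502,-548 \right)}\right) \left(\frac{1}{237173} - 499999\right) = \left(\frac{385326}{1175} + 638\right) \left(\frac{1}{237173} - 499999\right) = \frac{1134976 \left(\frac{1}{237173} - 499999\right)}{1175} = \frac{1134976}{1175} \left(- \frac{118586262826}{237173}\right) = - \frac{134592562237202176}{278678275}$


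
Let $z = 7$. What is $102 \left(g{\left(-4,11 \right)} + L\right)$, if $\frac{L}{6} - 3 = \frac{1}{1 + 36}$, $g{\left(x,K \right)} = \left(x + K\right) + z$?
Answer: $\frac{121380}{37} \approx 3280.5$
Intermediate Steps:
$g{\left(x,K \right)} = 7 + K + x$ ($g{\left(x,K \right)} = \left(x + K\right) + 7 = \left(K + x\right) + 7 = 7 + K + x$)
$L = \frac{672}{37}$ ($L = 18 + \frac{6}{1 + 36} = 18 + \frac{6}{37} = \frac{672}{37} \approx 18.162$)
$102 \left(g{\left(-4,11 \right)} + L\right) = 102 \left(\left(7 + 11 - 4\right) + \frac{672}{37}\right) = 102 \left(14 + \frac{672}{37}\right) = 102 \cdot \frac{1190}{37} = \frac{121380}{37}$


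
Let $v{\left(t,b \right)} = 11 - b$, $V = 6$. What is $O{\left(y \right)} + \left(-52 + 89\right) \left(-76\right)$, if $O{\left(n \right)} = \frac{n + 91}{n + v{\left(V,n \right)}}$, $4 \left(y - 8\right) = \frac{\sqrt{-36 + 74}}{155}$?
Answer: $-2803 + \frac{\sqrt{38}}{6820} \approx -2803.0$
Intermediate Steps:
$y = 8 + \frac{\sqrt{38}}{620}$ ($y = 8 + \frac{\sqrt{-36 + 74} \cdot \frac{1}{155}}{4} = 8 + \frac{\sqrt{38} \cdot \frac{1}{155}}{4} = 8 + \frac{\frac{1}{155} \sqrt{38}}{4} = 8 + \frac{\sqrt{38}}{620} \approx 8.0099$)
$O{\left(n \right)} = \frac{91}{11} + \frac{n}{11}$ ($O{\left(n \right)} = \frac{n + 91}{n - \left(-11 + n\right)} = \frac{91 + n}{11} = \left(91 + n\right) \frac{1}{11} = \frac{91}{11} + \frac{n}{11}$)
$O{\left(y \right)} + \left(-52 + 89\right) \left(-76\right) = \left(\frac{91}{11} + \frac{8 + \frac{\sqrt{38}}{620}}{11}\right) + \left(-52 + 89\right) \left(-76\right) = \left(\frac{91}{11} + \left(\frac{8}{11} + \frac{\sqrt{38}}{6820}\right)\right) + 37 \left(-76\right) = \left(9 + \frac{\sqrt{38}}{6820}\right) - 2812 = -2803 + \frac{\sqrt{38}}{6820}$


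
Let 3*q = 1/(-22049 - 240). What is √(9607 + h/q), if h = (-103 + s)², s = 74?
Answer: 14*I*√286865 ≈ 7498.4*I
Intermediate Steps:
q = -1/66867 (q = 1/(3*(-22049 - 240)) = (⅓)/(-22289) = (⅓)*(-1/22289) = -1/66867 ≈ -1.4955e-5)
h = 841 (h = (-103 + 74)² = (-29)² = 841)
√(9607 + h/q) = √(9607 + 841/(-1/66867)) = √(9607 + 841*(-66867)) = √(9607 - 56235147) = √(-56225540) = 14*I*√286865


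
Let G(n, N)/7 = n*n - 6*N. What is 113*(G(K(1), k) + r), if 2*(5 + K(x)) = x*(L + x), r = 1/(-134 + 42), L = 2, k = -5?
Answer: 768626/23 ≈ 33419.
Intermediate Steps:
r = -1/92 (r = 1/(-92) = -1/92 ≈ -0.010870)
K(x) = -5 + x*(2 + x)/2 (K(x) = -5 + (x*(2 + x))/2 = -5 + x*(2 + x)/2)
G(n, N) = -42*N + 7*n**2 (G(n, N) = 7*(n*n - 6*N) = 7*(n**2 - 6*N) = -42*N + 7*n**2)
113*(G(K(1), k) + r) = 113*((-42*(-5) + 7*(-5 + 1 + (1/2)*1**2)**2) - 1/92) = 113*((210 + 7*(-5 + 1 + (1/2)*1)**2) - 1/92) = 113*((210 + 7*(-5 + 1 + 1/2)**2) - 1/92) = 113*((210 + 7*(-7/2)**2) - 1/92) = 113*((210 + 7*(49/4)) - 1/92) = 113*((210 + 343/4) - 1/92) = 113*(1183/4 - 1/92) = 113*(6802/23) = 768626/23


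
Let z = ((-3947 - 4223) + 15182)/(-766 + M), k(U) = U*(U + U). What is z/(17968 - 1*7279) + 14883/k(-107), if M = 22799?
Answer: 3505266859547/5392724855826 ≈ 0.65000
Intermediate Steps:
k(U) = 2*U**2 (k(U) = U*(2*U) = 2*U**2)
z = 7012/22033 (z = ((-3947 - 4223) + 15182)/(-766 + 22799) = (-8170 + 15182)/22033 = 7012*(1/22033) = 7012/22033 ≈ 0.31825)
z/(17968 - 1*7279) + 14883/k(-107) = 7012/(22033*(17968 - 1*7279)) + 14883/((2*(-107)**2)) = 7012/(22033*(17968 - 7279)) + 14883/((2*11449)) = (7012/22033)/10689 + 14883/22898 = (7012/22033)*(1/10689) + 14883*(1/22898) = 7012/235510737 + 14883/22898 = 3505266859547/5392724855826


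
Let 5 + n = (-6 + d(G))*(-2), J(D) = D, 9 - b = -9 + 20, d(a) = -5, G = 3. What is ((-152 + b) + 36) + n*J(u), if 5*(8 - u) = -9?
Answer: 243/5 ≈ 48.600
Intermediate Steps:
u = 49/5 (u = 8 - ⅕*(-9) = 8 + 9/5 = 49/5 ≈ 9.8000)
b = -2 (b = 9 - (-9 + 20) = 9 - 1*11 = 9 - 11 = -2)
n = 17 (n = -5 + (-6 - 5)*(-2) = -5 - 11*(-2) = -5 + 22 = 17)
((-152 + b) + 36) + n*J(u) = ((-152 - 2) + 36) + 17*(49/5) = (-154 + 36) + 833/5 = -118 + 833/5 = 243/5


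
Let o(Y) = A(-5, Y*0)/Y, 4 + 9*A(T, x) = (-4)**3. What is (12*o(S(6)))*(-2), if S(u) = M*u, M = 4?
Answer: 68/9 ≈ 7.5556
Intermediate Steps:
S(u) = 4*u
A(T, x) = -68/9 (A(T, x) = -4/9 + (1/9)*(-4)**3 = -4/9 + (1/9)*(-64) = -4/9 - 64/9 = -68/9)
o(Y) = -68/(9*Y)
(12*o(S(6)))*(-2) = (12*(-68/(9*(4*6))))*(-2) = (12*(-68/9/24))*(-2) = (12*(-68/9*1/24))*(-2) = (12*(-17/54))*(-2) = -34/9*(-2) = 68/9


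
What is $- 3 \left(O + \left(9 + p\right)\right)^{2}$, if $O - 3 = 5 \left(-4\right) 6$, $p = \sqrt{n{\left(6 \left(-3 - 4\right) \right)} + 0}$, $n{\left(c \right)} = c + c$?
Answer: $-34740 + 1296 i \sqrt{21} \approx -34740.0 + 5939.0 i$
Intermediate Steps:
$n{\left(c \right)} = 2 c$
$p = 2 i \sqrt{21}$ ($p = \sqrt{2 \cdot 6 \left(-3 - 4\right) + 0} = \sqrt{2 \cdot 6 \left(-7\right) + 0} = \sqrt{2 \left(-42\right) + 0} = \sqrt{-84 + 0} = \sqrt{-84} = 2 i \sqrt{21} \approx 9.1651 i$)
$O = -117$ ($O = 3 + 5 \left(-4\right) 6 = 3 - 120 = -117$)
$- 3 \left(O + \left(9 + p\right)\right)^{2} = - 3 \left(-117 + \left(9 + 2 i \sqrt{21}\right)\right)^{2} = - 3 \left(-108 + 2 i \sqrt{21}\right)^{2}$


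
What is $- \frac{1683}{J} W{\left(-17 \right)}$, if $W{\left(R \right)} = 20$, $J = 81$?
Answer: $- \frac{3740}{9} \approx -415.56$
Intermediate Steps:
$- \frac{1683}{J} W{\left(-17 \right)} = - \frac{1683}{81} \cdot 20 = \left(-1683\right) \frac{1}{81} \cdot 20 = \left(- \frac{187}{9}\right) 20 = - \frac{3740}{9}$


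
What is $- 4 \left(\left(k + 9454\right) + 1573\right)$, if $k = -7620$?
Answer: $-13628$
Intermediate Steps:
$- 4 \left(\left(k + 9454\right) + 1573\right) = - 4 \left(\left(-7620 + 9454\right) + 1573\right) = - 4 \left(1834 + 1573\right) = \left(-4\right) 3407 = -13628$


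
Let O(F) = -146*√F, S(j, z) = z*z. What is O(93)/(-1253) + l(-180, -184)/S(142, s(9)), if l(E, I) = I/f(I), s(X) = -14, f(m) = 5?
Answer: -46/245 + 146*√93/1253 ≈ 0.93593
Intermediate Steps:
S(j, z) = z²
l(E, I) = I/5
O(93)/(-1253) + l(-180, -184)/S(142, s(9)) = -146*√93/(-1253) + ((⅕)*(-184))/((-14)²) = -146*√93*(-1/1253) - 184/5/196 = 146*√93/1253 - 184/5*1/196 = 146*√93/1253 - 46/245 = -46/245 + 146*√93/1253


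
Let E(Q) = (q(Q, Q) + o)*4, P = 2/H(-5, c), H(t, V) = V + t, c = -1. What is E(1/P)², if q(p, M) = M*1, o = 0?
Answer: 144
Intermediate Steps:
q(p, M) = M
P = -⅓ (P = 2/(-1 - 5) = 2/(-6) = 2*(-⅙) = -⅓ ≈ -0.33333)
E(Q) = 4*Q (E(Q) = (Q + 0)*4 = Q*4 = 4*Q)
E(1/P)² = (4/(-⅓))² = (4*(-3))² = (-12)² = 144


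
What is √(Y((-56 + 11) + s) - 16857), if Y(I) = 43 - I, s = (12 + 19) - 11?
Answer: I*√16789 ≈ 129.57*I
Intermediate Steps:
s = 20 (s = 31 - 11 = 20)
√(Y((-56 + 11) + s) - 16857) = √((43 - ((-56 + 11) + 20)) - 16857) = √((43 - (-45 + 20)) - 16857) = √((43 - 1*(-25)) - 16857) = √((43 + 25) - 16857) = √(68 - 16857) = √(-16789) = I*√16789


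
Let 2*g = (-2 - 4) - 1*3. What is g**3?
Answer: -729/8 ≈ -91.125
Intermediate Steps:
g = -9/2 (g = ((-2 - 4) - 1*3)/2 = (-6 - 3)/2 = (1/2)*(-9) = -9/2 ≈ -4.5000)
g**3 = (-9/2)**3 = -729/8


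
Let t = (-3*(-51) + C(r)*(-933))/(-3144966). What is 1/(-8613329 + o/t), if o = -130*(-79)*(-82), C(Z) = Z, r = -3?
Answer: 3/2665726748 ≈ 1.1254e-9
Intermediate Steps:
o = -842140 (o = 10270*(-82) = -842140)
t = -492/524161 (t = (-3*(-51) - 3*(-933))/(-3144966) = (153 + 2799)*(-1/3144966) = 2952*(-1/3144966) = -492/524161 ≈ -0.00093864)
1/(-8613329 + o/t) = 1/(-8613329 - 842140/(-492/524161)) = 1/(-8613329 - 842140*(-524161/492)) = 1/(-8613329 + 2691566735/3) = 1/(2665726748/3) = 3/2665726748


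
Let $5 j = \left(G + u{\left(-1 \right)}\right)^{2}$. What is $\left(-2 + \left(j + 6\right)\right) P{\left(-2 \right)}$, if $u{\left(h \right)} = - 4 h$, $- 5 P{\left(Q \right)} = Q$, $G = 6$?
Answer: $\frac{48}{5} \approx 9.6$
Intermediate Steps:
$P{\left(Q \right)} = - \frac{Q}{5}$
$j = 20$ ($j = \frac{\left(6 - -4\right)^{2}}{5} = \frac{\left(6 + 4\right)^{2}}{5} = \frac{10^{2}}{5} = \frac{1}{5} \cdot 100 = 20$)
$\left(-2 + \left(j + 6\right)\right) P{\left(-2 \right)} = \left(-2 + \left(20 + 6\right)\right) \left(\left(- \frac{1}{5}\right) \left(-2\right)\right) = \left(-2 + 26\right) \frac{2}{5} = 24 \cdot \frac{2}{5} = \frac{48}{5}$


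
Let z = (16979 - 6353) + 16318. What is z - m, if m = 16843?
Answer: 10101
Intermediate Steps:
z = 26944 (z = 10626 + 16318 = 26944)
z - m = 26944 - 1*16843 = 26944 - 16843 = 10101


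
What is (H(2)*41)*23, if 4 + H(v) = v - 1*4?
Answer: -5658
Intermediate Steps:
H(v) = -8 + v (H(v) = -4 + (v - 1*4) = -4 + (v - 4) = -4 + (-4 + v) = -8 + v)
(H(2)*41)*23 = ((-8 + 2)*41)*23 = -6*41*23 = -246*23 = -5658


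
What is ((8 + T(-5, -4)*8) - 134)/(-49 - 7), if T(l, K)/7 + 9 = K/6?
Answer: 143/12 ≈ 11.917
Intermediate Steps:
T(l, K) = -63 + 7*K/6 (T(l, K) = -63 + 7*(K/6) = -63 + 7*K/6)
((8 + T(-5, -4)*8) - 134)/(-49 - 7) = ((8 + (-63 + (7/6)*(-4))*8) - 134)/(-49 - 7) = ((8 + (-63 - 14/3)*8) - 134)/(-56) = ((8 - 203/3*8) - 134)*(-1/56) = ((8 - 1624/3) - 134)*(-1/56) = (-1600/3 - 134)*(-1/56) = -2002/3*(-1/56) = 143/12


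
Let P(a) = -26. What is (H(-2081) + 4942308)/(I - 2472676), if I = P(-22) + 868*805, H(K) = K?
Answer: -4940227/1773962 ≈ -2.7849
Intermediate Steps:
I = 698714 (I = -26 + 868*805 = -26 + 698740 = 698714)
(H(-2081) + 4942308)/(I - 2472676) = (-2081 + 4942308)/(698714 - 2472676) = 4940227/(-1773962) = 4940227*(-1/1773962) = -4940227/1773962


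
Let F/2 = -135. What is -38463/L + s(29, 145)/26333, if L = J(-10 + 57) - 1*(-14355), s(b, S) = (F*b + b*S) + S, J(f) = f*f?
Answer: -1070488899/436179812 ≈ -2.4542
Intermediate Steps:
F = -270 (F = 2*(-135) = -270)
J(f) = f²
s(b, S) = S - 270*b + S*b (s(b, S) = (-270*b + b*S) + S = (-270*b + S*b) + S = S - 270*b + S*b)
L = 16564 (L = (-10 + 57)² - 1*(-14355) = 47² + 14355 = 2209 + 14355 = 16564)
-38463/L + s(29, 145)/26333 = -38463/16564 + (145 - 270*29 + 145*29)/26333 = -38463*1/16564 + (145 - 7830 + 4205)*(1/26333) = -38463/16564 - 3480*1/26333 = -38463/16564 - 3480/26333 = -1070488899/436179812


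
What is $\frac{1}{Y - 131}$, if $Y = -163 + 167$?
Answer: $- \frac{1}{127} \approx -0.007874$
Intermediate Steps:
$Y = 4$
$\frac{1}{Y - 131} = \frac{1}{4 - 131} = \frac{1}{-127} = - \frac{1}{127}$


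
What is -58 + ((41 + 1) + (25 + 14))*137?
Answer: 11039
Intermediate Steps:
-58 + ((41 + 1) + (25 + 14))*137 = -58 + (42 + 39)*137 = -58 + 81*137 = -58 + 11097 = 11039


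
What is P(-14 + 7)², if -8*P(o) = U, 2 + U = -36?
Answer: 361/16 ≈ 22.563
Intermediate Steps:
U = -38 (U = -2 - 36 = -38)
P(o) = 19/4 (P(o) = -⅛*(-38) = 19/4)
P(-14 + 7)² = (19/4)² = 361/16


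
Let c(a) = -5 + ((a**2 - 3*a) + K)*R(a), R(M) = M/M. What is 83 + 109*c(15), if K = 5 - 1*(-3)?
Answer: 20030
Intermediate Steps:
R(M) = 1
K = 8 (K = 5 + 3 = 8)
c(a) = 3 + a**2 - 3*a (c(a) = -5 + ((a**2 - 3*a) + 8)*1 = -5 + (8 + a**2 - 3*a)*1 = -5 + (8 + a**2 - 3*a) = 3 + a**2 - 3*a)
83 + 109*c(15) = 83 + 109*(3 + 15**2 - 3*15) = 83 + 109*(3 + 225 - 45) = 83 + 109*183 = 83 + 19947 = 20030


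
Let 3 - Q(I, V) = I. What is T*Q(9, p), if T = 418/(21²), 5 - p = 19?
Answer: -836/147 ≈ -5.6871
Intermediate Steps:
p = -14 (p = 5 - 1*19 = 5 - 19 = -14)
Q(I, V) = 3 - I
T = 418/441 ≈ 0.94785
T*Q(9, p) = 418*(3 - 1*9)/441 = 418*(3 - 9)/441 = (418/441)*(-6) = -836/147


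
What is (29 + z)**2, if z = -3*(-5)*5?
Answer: 10816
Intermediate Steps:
z = 75 (z = 15*5 = 75)
(29 + z)**2 = (29 + 75)**2 = 104**2 = 10816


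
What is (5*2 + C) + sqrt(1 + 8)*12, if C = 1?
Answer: 47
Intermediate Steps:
(5*2 + C) + sqrt(1 + 8)*12 = (5*2 + 1) + sqrt(1 + 8)*12 = (10 + 1) + sqrt(9)*12 = 11 + 3*12 = 11 + 36 = 47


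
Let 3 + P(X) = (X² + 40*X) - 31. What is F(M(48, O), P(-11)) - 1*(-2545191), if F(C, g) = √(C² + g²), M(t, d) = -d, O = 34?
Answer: 2545191 + √125765 ≈ 2.5455e+6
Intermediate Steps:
P(X) = -34 + X² + 40*X (P(X) = -3 + ((X² + 40*X) - 31) = -3 + (-31 + X² + 40*X) = -34 + X² + 40*X)
F(M(48, O), P(-11)) - 1*(-2545191) = √((-1*34)² + (-34 + (-11)² + 40*(-11))²) - 1*(-2545191) = √((-34)² + (-34 + 121 - 440)²) + 2545191 = √(1156 + (-353)²) + 2545191 = √(1156 + 124609) + 2545191 = √125765 + 2545191 = 2545191 + √125765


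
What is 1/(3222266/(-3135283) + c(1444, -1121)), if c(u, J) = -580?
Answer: -3135283/1821686406 ≈ -0.0017211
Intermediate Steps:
1/(3222266/(-3135283) + c(1444, -1121)) = 1/(3222266/(-3135283) - 580) = 1/(3222266*(-1/3135283) - 580) = 1/(-3222266/3135283 - 580) = 1/(-1821686406/3135283) = -3135283/1821686406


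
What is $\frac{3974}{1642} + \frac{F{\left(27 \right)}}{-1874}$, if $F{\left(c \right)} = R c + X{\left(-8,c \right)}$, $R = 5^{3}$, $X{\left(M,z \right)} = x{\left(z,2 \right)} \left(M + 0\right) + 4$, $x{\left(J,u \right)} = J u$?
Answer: $\frac{1304151}{1538554} \approx 0.84765$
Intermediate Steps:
$X{\left(M,z \right)} = 4 + 2 M z$ ($X{\left(M,z \right)} = z 2 \left(M + 0\right) + 4 = 2 z M + 4 = 2 M z + 4 = 4 + 2 M z$)
$R = 125$
$F{\left(c \right)} = 4 + 109 c$ ($F{\left(c \right)} = 125 c + \left(4 + 2 \left(-8\right) c\right) = 125 c - \left(-4 + 16 c\right) = 4 + 109 c$)
$\frac{3974}{1642} + \frac{F{\left(27 \right)}}{-1874} = \frac{3974}{1642} + \frac{4 + 109 \cdot 27}{-1874} = 3974 \cdot \frac{1}{1642} + \left(4 + 2943\right) \left(- \frac{1}{1874}\right) = \frac{1987}{821} + 2947 \left(- \frac{1}{1874}\right) = \frac{1987}{821} - \frac{2947}{1874} = \frac{1304151}{1538554}$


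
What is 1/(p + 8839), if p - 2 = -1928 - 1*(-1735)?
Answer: 1/8648 ≈ 0.00011563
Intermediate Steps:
p = -191 (p = 2 + (-1928 - 1*(-1735)) = 2 + (-1928 + 1735) = 2 - 193 = -191)
1/(p + 8839) = 1/(-191 + 8839) = 1/8648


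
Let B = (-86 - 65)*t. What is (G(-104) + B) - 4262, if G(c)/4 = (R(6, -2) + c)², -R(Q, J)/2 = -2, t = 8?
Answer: 34530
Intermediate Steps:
R(Q, J) = 4 (R(Q, J) = -2*(-2) = 4)
B = -1208 (B = (-86 - 65)*8 = -151*8 = -1208)
G(c) = 4*(4 + c)²
(G(-104) + B) - 4262 = (4*(4 - 104)² - 1208) - 4262 = (4*(-100)² - 1208) - 4262 = (4*10000 - 1208) - 4262 = (40000 - 1208) - 4262 = 38792 - 4262 = 34530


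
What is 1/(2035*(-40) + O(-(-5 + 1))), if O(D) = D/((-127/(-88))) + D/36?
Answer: -1143/93036905 ≈ -1.2285e-5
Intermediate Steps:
O(D) = 3295*D/4572 (O(D) = D/((-127*(-1/88))) + D*(1/36) = D/(127/88) + D/36 = D*(88/127) + D/36 = 88*D/127 + D/36 = 3295*D/4572)
1/(2035*(-40) + O(-(-5 + 1))) = 1/(2035*(-40) + 3295*(-(-5 + 1))/4572) = 1/(-81400 + 3295*(-1*(-4))/4572) = 1/(-81400 + (3295/4572)*4) = 1/(-81400 + 3295/1143) = 1/(-93036905/1143) = -1143/93036905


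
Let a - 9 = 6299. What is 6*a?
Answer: 37848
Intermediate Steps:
a = 6308 (a = 9 + 6299 = 6308)
6*a = 6*6308 = 37848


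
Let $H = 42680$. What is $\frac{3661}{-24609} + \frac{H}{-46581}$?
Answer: $- \frac{406948387}{382103943} \approx -1.065$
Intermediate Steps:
$\frac{3661}{-24609} + \frac{H}{-46581} = \frac{3661}{-24609} + \frac{42680}{-46581} = 3661 \left(- \frac{1}{24609}\right) + 42680 \left(- \frac{1}{46581}\right) = - \frac{3661}{24609} - \frac{42680}{46581} = - \frac{406948387}{382103943}$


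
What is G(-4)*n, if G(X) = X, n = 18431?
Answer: -73724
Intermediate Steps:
G(-4)*n = -4*18431 = -73724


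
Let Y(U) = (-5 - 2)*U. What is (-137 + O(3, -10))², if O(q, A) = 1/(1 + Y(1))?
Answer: 677329/36 ≈ 18815.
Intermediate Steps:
Y(U) = -7*U
O(q, A) = -⅙ (O(q, A) = 1/(1 - 7*1) = 1/(1 - 7) = 1/(-6) = -⅙)
(-137 + O(3, -10))² = (-137 - ⅙)² = (-823/6)² = 677329/36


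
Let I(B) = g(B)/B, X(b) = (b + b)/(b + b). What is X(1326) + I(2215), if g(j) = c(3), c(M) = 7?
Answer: 2222/2215 ≈ 1.0032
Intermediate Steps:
g(j) = 7
X(b) = 1 (X(b) = (2*b)/((2*b)) = (2*b)*(1/(2*b)) = 1)
I(B) = 7/B
X(1326) + I(2215) = 1 + 7/2215 = 2222/2215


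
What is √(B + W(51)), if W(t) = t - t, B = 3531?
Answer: √3531 ≈ 59.422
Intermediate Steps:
W(t) = 0
√(B + W(51)) = √(3531 + 0) = √3531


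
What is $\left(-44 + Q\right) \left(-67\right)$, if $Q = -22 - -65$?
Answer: $67$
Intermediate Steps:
$Q = 43$ ($Q = -22 + 65 = 43$)
$\left(-44 + Q\right) \left(-67\right) = \left(-44 + 43\right) \left(-67\right) = \left(-1\right) \left(-67\right) = 67$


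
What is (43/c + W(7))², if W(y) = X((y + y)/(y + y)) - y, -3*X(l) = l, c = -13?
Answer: 172225/1521 ≈ 113.23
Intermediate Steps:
X(l) = -l/3
W(y) = -⅓ - y (W(y) = -(y + y)/(3*(y + y)) - y = -2*y/(3*(2*y)) - y = -2*y*1/(2*y)/3 - y = -⅓*1 - y = -⅓ - y)
(43/c + W(7))² = (43/(-13) + (-⅓ - 1*7))² = (43*(-1/13) + (-⅓ - 7))² = (-43/13 - 22/3)² = (-415/39)² = 172225/1521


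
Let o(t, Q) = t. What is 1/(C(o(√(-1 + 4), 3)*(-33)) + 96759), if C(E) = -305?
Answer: 1/96454 ≈ 1.0368e-5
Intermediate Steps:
1/(C(o(√(-1 + 4), 3)*(-33)) + 96759) = 1/(-305 + 96759) = 1/96454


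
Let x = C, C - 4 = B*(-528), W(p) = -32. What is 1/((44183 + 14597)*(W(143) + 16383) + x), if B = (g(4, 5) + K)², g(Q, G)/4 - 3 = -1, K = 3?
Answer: 1/961047896 ≈ 1.0405e-9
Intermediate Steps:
g(Q, G) = 8 (g(Q, G) = 12 + 4*(-1) = 12 - 4 = 8)
B = 121 (B = (8 + 3)² = 11² = 121)
C = -63884 (C = 4 + 121*(-528) = 4 - 63888 = -63884)
x = -63884
1/((44183 + 14597)*(W(143) + 16383) + x) = 1/((44183 + 14597)*(-32 + 16383) - 63884) = 1/(58780*16351 - 63884) = 1/(961111780 - 63884) = 1/961047896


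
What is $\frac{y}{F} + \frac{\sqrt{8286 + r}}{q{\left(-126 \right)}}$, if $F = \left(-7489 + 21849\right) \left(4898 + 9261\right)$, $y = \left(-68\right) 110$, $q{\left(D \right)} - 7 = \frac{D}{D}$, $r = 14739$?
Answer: $- \frac{187}{5083081} + \frac{5 \sqrt{921}}{8} \approx 18.967$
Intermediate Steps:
$q{\left(D \right)} = 8$ ($q{\left(D \right)} = 7 + \frac{D}{D} = 7 + 1 = 8$)
$y = -7480$
$F = 203323240$ ($F = 14360 \cdot 14159 = 203323240$)
$\frac{y}{F} + \frac{\sqrt{8286 + r}}{q{\left(-126 \right)}} = - \frac{7480}{203323240} + \frac{\sqrt{8286 + 14739}}{8} = \left(-7480\right) \frac{1}{203323240} + \sqrt{23025} \cdot \frac{1}{8} = - \frac{187}{5083081} + 5 \sqrt{921} \cdot \frac{1}{8} = - \frac{187}{5083081} + \frac{5 \sqrt{921}}{8}$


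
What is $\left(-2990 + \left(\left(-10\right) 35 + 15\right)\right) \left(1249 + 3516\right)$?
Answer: $-15843625$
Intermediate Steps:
$\left(-2990 + \left(\left(-10\right) 35 + 15\right)\right) \left(1249 + 3516\right) = \left(-2990 + \left(-350 + 15\right)\right) 4765 = \left(-2990 - 335\right) 4765 = \left(-3325\right) 4765 = -15843625$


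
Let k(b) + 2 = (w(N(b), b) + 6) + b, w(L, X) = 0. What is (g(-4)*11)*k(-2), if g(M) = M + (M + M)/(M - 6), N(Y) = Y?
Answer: -352/5 ≈ -70.400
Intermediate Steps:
g(M) = M + 2*M/(-6 + M) (g(M) = M + (2*M)/(-6 + M) = M + 2*M/(-6 + M))
k(b) = 4 + b (k(b) = -2 + ((0 + 6) + b) = -2 + (6 + b) = 4 + b)
(g(-4)*11)*k(-2) = (-4*(-4 - 4)/(-6 - 4)*11)*(4 - 2) = (-4*(-8)/(-10)*11)*2 = (-4*(-⅒)*(-8)*11)*2 = -16/5*11*2 = -176/5*2 = -352/5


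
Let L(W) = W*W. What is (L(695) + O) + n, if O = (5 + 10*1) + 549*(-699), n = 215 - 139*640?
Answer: 10544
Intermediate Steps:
L(W) = W**2
n = -88745 (n = 215 - 88960 = -88745)
O = -383736 (O = (5 + 10) - 383751 = 15 - 383751 = -383736)
(L(695) + O) + n = (695**2 - 383736) - 88745 = (483025 - 383736) - 88745 = 99289 - 88745 = 10544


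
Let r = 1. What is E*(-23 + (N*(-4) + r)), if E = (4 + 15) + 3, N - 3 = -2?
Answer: -572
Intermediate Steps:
N = 1 (N = 3 - 2 = 1)
E = 22 (E = 19 + 3 = 22)
E*(-23 + (N*(-4) + r)) = 22*(-23 + (1*(-4) + 1)) = 22*(-23 + (-4 + 1)) = 22*(-23 - 3) = 22*(-26) = -572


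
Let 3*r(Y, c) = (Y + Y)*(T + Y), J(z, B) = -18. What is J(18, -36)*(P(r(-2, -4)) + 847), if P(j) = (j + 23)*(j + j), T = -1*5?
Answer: -26110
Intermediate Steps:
T = -5
r(Y, c) = 2*Y*(-5 + Y)/3 (r(Y, c) = ((Y + Y)*(-5 + Y))/3 = ((2*Y)*(-5 + Y))/3 = (2*Y*(-5 + Y))/3 = 2*Y*(-5 + Y)/3)
P(j) = 2*j*(23 + j) (P(j) = (23 + j)*(2*j) = 2*j*(23 + j))
J(18, -36)*(P(r(-2, -4)) + 847) = -18*(2*((⅔)*(-2)*(-5 - 2))*(23 + (⅔)*(-2)*(-5 - 2)) + 847) = -18*(2*((⅔)*(-2)*(-7))*(23 + (⅔)*(-2)*(-7)) + 847) = -18*(2*(28/3)*(23 + 28/3) + 847) = -18*(2*(28/3)*(97/3) + 847) = -18*(5432/9 + 847) = -18*13055/9 = -26110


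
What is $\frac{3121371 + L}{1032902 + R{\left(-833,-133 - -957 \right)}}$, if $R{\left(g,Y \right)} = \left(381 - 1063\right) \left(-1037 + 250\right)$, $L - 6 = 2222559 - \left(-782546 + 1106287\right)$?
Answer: $\frac{5020195}{1569636} \approx 3.1983$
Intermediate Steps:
$L = 1898824$ ($L = 6 + \left(2222559 - \left(-782546 + 1106287\right)\right) = 6 + \left(2222559 - 323741\right) = 6 + 1898818 = 1898824$)
$R{\left(g,Y \right)} = 536734$ ($R{\left(g,Y \right)} = \left(-682\right) \left(-787\right) = 536734$)
$\frac{3121371 + L}{1032902 + R{\left(-833,-133 - -957 \right)}} = \frac{3121371 + 1898824}{1032902 + 536734} = \frac{5020195}{1569636}$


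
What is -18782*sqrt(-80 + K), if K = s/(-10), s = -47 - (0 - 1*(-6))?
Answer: -28173*I*sqrt(830)/5 ≈ -1.6233e+5*I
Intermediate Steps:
s = -53 (s = -47 - (0 + 6) = -47 - 1*6 = -47 - 6 = -53)
K = 53/10 (K = -53/(-10) = -53*(-1/10) = 53/10 ≈ 5.3000)
-18782*sqrt(-80 + K) = -18782*sqrt(-80 + 53/10) = -28173*I*sqrt(830)/5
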